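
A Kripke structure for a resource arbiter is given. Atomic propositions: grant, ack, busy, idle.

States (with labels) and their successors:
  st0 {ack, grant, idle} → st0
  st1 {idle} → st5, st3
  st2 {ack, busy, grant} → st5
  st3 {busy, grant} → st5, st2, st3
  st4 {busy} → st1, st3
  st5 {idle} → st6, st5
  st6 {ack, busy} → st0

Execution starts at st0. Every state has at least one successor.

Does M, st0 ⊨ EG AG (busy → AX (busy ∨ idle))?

Holds

States satisfying AG (busy → AX (busy ∨ idle)): {st0, st1, st2, st3, st4, st5, st6}.
States satisfying EG AG (busy → AX (busy ∨ idle)): {st0, st1, st2, st3, st4, st5, st6}.
st0 ∈ Sat(EG AG (busy → AX (busy ∨ idle))).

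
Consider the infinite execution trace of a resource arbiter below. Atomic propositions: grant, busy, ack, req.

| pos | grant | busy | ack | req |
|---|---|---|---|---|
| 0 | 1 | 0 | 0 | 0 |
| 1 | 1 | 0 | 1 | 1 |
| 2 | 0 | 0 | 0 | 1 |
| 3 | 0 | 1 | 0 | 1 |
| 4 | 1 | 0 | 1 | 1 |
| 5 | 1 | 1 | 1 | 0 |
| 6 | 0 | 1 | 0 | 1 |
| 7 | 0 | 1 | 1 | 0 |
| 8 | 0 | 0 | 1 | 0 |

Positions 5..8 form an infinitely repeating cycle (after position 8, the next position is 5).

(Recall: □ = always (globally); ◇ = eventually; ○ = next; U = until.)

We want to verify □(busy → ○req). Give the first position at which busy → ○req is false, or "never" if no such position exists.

6

Check busy → ○req at each position in order: 0 ✓, 1 ✓, 2 ✓, 3 ✓, 4 ✓, 5 ✓.
At position 6 the labels are {busy, req} and the next position 7 has {ack, busy}, so busy → ○req is false there. This is the first violation.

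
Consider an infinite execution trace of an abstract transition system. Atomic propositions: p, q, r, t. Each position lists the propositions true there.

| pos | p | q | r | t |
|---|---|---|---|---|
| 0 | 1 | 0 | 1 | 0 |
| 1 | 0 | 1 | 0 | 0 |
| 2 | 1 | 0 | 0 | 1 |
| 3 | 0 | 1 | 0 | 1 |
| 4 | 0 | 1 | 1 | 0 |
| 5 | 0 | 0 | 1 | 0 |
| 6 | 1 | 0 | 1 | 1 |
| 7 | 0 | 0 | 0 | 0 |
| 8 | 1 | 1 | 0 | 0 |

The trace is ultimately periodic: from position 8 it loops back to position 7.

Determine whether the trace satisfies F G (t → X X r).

Yes

G (t → X X r) holds at position 7, which is reachable from 0, so F G (t → X X r) holds.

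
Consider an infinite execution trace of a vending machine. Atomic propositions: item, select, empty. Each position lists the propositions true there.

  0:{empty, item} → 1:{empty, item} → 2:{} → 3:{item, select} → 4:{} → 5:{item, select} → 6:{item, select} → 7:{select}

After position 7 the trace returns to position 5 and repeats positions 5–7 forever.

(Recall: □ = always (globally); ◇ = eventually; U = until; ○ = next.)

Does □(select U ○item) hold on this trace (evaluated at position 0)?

No

select U ○item must hold at every position from 0 onward. It fails at position 1, so □(select U ○item) is false.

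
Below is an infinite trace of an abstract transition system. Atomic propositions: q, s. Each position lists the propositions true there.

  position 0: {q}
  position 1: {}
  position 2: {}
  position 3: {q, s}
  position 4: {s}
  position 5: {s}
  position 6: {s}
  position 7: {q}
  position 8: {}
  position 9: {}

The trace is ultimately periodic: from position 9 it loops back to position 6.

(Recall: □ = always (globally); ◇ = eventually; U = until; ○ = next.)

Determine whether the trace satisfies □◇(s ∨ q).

◇(s ∨ q) holds at every position 0..9, and those are all positions ever visited, so □◇(s ∨ q) holds.

Yes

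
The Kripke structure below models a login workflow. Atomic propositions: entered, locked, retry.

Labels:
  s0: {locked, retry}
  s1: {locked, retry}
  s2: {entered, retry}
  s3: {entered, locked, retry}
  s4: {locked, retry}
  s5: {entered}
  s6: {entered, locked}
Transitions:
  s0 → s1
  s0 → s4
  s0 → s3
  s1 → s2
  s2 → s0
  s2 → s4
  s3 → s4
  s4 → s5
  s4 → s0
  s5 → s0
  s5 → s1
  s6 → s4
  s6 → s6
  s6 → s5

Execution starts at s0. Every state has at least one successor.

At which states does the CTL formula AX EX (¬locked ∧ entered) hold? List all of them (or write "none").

{s3}

States satisfying EX (¬locked ∧ entered): {s1, s4, s6}.
States satisfying AX EX (¬locked ∧ entered): {s3}.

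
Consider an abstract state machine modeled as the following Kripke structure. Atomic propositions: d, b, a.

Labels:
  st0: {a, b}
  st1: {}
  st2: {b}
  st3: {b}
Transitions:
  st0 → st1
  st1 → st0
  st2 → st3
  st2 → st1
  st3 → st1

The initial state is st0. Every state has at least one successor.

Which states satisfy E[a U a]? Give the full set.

States satisfying a: {st0}.
States satisfying E[a U a]: {st0}.

{st0}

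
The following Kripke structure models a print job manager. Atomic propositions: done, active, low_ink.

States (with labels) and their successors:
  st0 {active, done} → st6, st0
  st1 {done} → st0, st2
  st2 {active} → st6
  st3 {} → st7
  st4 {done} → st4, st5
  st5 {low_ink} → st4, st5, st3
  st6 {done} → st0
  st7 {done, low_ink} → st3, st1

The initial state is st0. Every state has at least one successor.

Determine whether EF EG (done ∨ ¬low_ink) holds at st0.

Satisfied

States satisfying EG (done ∨ ¬low_ink): {st0, st1, st2, st3, st4, st6, st7}.
States satisfying EF EG (done ∨ ¬low_ink): {st0, st1, st2, st3, st4, st5, st6, st7}.
Some path from st0 reaches a state where EG (done ∨ ¬low_ink) holds.
st0 ∈ Sat(EF EG (done ∨ ¬low_ink)).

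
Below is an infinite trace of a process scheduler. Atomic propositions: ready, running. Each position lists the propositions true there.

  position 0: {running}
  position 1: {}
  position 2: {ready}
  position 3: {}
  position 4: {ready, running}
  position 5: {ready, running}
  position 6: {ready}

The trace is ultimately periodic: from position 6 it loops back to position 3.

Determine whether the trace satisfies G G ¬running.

Does not hold

G ¬running must hold at every position from 0 onward. It fails at position 0, so G G ¬running is false.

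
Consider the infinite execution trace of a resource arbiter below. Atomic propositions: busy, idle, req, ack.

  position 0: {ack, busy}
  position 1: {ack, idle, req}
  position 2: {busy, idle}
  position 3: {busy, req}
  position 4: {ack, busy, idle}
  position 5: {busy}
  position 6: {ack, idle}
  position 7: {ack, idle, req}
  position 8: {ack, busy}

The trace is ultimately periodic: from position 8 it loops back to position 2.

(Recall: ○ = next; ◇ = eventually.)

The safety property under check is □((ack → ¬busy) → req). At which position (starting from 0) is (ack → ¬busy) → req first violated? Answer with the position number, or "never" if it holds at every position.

2

Check (ack → ¬busy) → req at each position in order: 0 ✓, 1 ✓.
At position 2 the labels are {busy, idle}, so (ack → ¬busy) → req is false there. This is the first violation.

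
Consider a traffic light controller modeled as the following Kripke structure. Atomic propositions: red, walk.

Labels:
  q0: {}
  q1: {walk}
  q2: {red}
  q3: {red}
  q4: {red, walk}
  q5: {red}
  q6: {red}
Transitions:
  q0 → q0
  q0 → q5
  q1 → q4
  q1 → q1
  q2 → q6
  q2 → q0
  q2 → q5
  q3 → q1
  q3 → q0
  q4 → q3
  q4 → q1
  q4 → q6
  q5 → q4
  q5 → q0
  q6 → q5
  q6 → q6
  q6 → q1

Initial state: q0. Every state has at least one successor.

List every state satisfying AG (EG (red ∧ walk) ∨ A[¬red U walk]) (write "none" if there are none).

none

States satisfying EG (red ∧ walk) ∨ A[¬red U walk]: {q1, q4}.
States satisfying AG (EG (red ∧ walk) ∨ A[¬red U walk]): ∅.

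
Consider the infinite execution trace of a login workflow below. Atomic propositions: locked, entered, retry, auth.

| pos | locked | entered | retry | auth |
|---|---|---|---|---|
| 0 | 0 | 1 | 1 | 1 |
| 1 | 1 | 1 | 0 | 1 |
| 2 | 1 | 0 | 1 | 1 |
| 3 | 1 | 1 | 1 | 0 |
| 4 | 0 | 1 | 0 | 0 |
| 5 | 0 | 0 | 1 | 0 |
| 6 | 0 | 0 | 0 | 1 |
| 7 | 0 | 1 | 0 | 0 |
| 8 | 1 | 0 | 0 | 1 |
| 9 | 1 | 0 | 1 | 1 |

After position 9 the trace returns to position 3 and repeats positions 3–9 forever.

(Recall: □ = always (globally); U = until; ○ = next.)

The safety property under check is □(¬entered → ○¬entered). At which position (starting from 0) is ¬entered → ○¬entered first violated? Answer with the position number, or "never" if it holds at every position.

2

Check ¬entered → ○¬entered at each position in order: 0 ✓, 1 ✓.
At position 2 the labels are {auth, locked, retry} and the next position 3 has {entered, locked, retry}, so ¬entered → ○¬entered is false there. This is the first violation.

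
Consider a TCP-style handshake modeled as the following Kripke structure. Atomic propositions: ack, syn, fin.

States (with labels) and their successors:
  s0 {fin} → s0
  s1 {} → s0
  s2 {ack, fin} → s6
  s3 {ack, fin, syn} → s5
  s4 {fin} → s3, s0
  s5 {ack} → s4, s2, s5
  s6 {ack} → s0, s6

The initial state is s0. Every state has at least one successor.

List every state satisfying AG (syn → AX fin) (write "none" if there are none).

{s0, s1, s2, s6}

States satisfying syn → AX fin: {s0, s1, s2, s4, s5, s6}.
States satisfying AG (syn → AX fin): {s0, s1, s2, s6}.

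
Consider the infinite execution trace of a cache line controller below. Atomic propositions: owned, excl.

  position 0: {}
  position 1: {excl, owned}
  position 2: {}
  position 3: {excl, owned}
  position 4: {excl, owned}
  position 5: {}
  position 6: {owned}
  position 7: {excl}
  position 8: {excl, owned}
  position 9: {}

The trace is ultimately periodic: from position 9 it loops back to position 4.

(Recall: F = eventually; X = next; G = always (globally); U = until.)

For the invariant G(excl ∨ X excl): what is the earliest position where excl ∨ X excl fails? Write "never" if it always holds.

5

Check excl ∨ X excl at each position in order: 0 ✓, 1 ✓, 2 ✓, 3 ✓, 4 ✓.
At position 5 the labels are {} and the next position 6 has {owned}, so excl ∨ X excl is false there. This is the first violation.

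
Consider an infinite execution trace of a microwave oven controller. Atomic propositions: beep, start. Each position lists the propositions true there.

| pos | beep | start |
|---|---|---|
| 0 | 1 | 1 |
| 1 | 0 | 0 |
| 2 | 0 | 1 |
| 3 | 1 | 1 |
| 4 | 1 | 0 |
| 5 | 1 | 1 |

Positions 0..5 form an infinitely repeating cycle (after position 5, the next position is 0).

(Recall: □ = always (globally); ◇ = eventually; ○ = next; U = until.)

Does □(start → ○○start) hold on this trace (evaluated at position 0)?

No

start → ○○start must hold at every position from 0 onward. It fails at position 2, so □(start → ○○start) is false.
Positions where start holds: 0, 2, 3, 5.
Check ○○start at each: 0→ok, 2→fails, 3→ok, 5→fails.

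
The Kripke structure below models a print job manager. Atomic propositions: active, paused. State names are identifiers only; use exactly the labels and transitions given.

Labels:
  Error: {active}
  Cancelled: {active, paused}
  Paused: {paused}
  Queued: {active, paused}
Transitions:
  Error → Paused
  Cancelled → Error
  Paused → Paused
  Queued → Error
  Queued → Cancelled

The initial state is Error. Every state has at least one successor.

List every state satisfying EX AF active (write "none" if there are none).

{Cancelled, Queued}

States satisfying AF active: {Error, Cancelled, Queued}.
States satisfying EX AF active: {Cancelled, Queued}.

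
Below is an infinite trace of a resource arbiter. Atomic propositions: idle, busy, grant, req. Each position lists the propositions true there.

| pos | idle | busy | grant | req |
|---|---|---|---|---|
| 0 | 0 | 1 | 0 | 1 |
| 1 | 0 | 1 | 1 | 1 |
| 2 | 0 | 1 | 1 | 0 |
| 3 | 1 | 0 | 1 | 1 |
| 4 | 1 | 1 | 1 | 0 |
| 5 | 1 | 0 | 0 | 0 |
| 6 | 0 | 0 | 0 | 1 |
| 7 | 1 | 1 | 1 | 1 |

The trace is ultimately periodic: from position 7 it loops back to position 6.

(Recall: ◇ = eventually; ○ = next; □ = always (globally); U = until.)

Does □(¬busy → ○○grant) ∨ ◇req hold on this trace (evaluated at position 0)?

¬busy → ○○grant must hold at every position from 0 onward. It fails at position 3, so □(¬busy → ○○grant) is false.
Positions where ¬busy holds: 3, 5, 6.
Check ○○grant at each: 3→fails, 5→ok, 6→fails.
req holds at position 0, which is reachable from 0, so ◇req holds.
At position 0: □(¬busy → ○○grant) is false; ◇req is true; so □(¬busy → ○○grant) ∨ ◇req is true.

Satisfied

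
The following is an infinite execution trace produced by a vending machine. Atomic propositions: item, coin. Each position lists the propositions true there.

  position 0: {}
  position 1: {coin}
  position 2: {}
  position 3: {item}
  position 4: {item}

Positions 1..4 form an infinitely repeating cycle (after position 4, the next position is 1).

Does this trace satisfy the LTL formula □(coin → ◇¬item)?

coin → ◇¬item holds at every position 0..4, and those are all positions ever visited, so □(coin → ◇¬item) holds.
Positions where coin holds: 1.
Check ◇¬item at each: 1→ok.

Holds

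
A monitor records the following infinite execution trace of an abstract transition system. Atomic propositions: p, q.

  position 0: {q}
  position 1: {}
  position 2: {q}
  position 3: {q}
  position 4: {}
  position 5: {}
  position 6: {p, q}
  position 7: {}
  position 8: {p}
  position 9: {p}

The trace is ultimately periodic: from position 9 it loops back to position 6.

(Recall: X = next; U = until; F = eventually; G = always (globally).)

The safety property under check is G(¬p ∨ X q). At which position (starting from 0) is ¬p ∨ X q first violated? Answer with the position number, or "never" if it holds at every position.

6

Check ¬p ∨ X q at each position in order: 0 ✓, 1 ✓, 2 ✓, 3 ✓, 4 ✓, 5 ✓.
At position 6 the labels are {p, q} and the next position 7 has {}, so ¬p ∨ X q is false there. This is the first violation.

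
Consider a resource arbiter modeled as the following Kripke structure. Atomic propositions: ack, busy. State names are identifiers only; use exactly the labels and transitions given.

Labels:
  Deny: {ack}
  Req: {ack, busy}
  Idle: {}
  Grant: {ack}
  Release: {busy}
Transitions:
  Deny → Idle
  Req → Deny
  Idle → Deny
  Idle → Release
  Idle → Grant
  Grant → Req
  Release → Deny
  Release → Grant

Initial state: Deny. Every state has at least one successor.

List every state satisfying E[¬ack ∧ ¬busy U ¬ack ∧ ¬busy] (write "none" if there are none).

{Idle}

States satisfying ¬ack ∧ ¬busy: {Idle}.
States satisfying E[¬ack ∧ ¬busy U ¬ack ∧ ¬busy]: {Idle}.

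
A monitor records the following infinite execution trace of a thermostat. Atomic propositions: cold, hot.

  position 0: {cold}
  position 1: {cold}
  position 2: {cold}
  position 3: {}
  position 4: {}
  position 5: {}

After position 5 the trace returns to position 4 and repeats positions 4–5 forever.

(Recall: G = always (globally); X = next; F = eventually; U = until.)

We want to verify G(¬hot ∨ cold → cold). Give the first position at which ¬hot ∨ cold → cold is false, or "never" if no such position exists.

Check ¬hot ∨ cold → cold at each position in order: 0 ✓, 1 ✓, 2 ✓.
At position 3 the labels are {}, so ¬hot ∨ cold → cold is false there. This is the first violation.

3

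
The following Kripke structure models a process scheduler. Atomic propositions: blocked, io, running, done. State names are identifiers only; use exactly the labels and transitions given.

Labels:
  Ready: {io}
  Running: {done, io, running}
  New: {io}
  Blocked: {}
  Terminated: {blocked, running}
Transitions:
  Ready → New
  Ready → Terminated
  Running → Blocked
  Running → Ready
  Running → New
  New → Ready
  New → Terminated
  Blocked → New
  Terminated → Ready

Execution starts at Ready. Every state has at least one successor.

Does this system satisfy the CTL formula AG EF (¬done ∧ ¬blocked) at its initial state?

States satisfying EF (¬done ∧ ¬blocked): {Ready, Running, New, Blocked, Terminated}.
States satisfying AG EF (¬done ∧ ¬blocked): {Ready, Running, New, Blocked, Terminated}.
Every state reachable from Ready satisfies EF (¬done ∧ ¬blocked).
Ready ∈ Sat(AG EF (¬done ∧ ¬blocked)).

Holds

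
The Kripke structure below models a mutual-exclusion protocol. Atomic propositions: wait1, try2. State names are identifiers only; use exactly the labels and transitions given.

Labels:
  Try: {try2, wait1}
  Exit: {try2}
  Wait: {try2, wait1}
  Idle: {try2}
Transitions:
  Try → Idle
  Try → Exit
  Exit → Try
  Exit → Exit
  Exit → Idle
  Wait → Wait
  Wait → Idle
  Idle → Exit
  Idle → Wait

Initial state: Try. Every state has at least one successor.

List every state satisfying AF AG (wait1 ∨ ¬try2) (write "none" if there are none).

none

States satisfying AG (wait1 ∨ ¬try2): ∅.
States satisfying AF AG (wait1 ∨ ¬try2): ∅.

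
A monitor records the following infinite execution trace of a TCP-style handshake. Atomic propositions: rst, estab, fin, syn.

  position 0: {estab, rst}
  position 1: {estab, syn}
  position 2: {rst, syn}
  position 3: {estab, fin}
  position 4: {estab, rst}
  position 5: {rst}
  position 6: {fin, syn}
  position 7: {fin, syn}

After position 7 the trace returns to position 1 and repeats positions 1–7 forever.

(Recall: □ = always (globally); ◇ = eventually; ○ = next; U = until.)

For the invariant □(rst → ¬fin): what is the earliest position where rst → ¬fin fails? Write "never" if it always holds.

rst → ¬fin holds at every position 0..7, and those are all the positions the trace ever visits, so the invariant □(rst → ¬fin) is never violated.

never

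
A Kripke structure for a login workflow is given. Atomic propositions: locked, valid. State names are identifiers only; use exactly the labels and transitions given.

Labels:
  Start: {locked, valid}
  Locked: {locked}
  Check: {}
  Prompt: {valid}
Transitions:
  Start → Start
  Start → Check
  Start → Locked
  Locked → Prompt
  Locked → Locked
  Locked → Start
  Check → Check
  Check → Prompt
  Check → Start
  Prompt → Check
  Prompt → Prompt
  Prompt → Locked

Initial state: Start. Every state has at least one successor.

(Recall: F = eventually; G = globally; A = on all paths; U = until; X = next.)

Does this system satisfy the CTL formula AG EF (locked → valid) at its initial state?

States satisfying EF (locked → valid): {Start, Locked, Check, Prompt}.
States satisfying AG EF (locked → valid): {Start, Locked, Check, Prompt}.
Every state reachable from Start satisfies EF (locked → valid).
Start ∈ Sat(AG EF (locked → valid)).

Yes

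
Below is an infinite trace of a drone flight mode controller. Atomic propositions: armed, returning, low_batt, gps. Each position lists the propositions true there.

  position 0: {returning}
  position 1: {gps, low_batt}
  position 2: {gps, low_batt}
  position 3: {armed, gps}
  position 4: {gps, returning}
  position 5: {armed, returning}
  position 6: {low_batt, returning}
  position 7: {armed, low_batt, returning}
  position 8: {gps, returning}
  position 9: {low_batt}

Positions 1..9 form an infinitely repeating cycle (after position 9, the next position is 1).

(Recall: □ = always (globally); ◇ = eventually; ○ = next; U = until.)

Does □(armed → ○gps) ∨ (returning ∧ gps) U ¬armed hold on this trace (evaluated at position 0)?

Yes

armed → ○gps must hold at every position from 0 onward. It fails at position 5, so □(armed → ○gps) is false.
Positions where armed holds: 3, 5, 7.
Check ○gps at each: 3→ok, 5→fails, 7→ok.
Walking from position 0: ¬armed first holds at position 0, and returning ∧ gps holds at every earlier position along the way, so (returning ∧ gps) U ¬armed holds.
At position 0: □(armed → ○gps) is false; (returning ∧ gps) U ¬armed is true; so □(armed → ○gps) ∨ (returning ∧ gps) U ¬armed is true.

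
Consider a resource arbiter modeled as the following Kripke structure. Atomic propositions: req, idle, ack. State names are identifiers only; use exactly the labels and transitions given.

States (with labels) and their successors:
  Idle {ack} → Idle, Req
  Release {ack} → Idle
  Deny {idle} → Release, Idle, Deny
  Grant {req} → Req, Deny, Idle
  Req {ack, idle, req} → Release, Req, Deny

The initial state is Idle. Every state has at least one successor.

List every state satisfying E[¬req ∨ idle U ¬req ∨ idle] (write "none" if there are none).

States satisfying ¬req ∨ idle: {Idle, Release, Deny, Req}.
States satisfying E[¬req ∨ idle U ¬req ∨ idle]: {Idle, Release, Deny, Req}.

{Idle, Release, Deny, Req}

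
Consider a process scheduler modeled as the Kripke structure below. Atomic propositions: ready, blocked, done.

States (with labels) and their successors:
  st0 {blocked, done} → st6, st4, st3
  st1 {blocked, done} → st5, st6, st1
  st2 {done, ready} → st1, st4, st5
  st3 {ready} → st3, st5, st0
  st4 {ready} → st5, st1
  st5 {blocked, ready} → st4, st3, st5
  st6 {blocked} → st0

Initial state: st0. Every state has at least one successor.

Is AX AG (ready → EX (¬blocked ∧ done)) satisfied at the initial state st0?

States satisfying AG (ready → EX (¬blocked ∧ done)): ∅.
States satisfying AX AG (ready → EX (¬blocked ∧ done)): ∅.
st0 ∉ Sat(AX AG (ready → EX (¬blocked ∧ done))).

Violated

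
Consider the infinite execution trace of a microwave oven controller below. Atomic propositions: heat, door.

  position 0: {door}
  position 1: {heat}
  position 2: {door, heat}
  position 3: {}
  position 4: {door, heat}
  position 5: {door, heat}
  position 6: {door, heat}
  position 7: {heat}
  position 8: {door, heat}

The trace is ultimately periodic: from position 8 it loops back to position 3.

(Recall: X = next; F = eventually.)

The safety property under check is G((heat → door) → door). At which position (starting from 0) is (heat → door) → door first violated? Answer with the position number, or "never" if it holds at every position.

3

Check (heat → door) → door at each position in order: 0 ✓, 1 ✓, 2 ✓.
At position 3 the labels are {}, so (heat → door) → door is false there. This is the first violation.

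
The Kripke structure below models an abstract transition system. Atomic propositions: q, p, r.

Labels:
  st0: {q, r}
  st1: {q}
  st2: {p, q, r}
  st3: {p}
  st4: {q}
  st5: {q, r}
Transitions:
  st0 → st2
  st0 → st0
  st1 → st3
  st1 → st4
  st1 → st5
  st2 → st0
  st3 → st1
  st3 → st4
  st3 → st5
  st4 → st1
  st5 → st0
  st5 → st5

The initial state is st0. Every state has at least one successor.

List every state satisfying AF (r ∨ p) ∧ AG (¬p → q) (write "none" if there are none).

States satisfying r ∨ p: {st0, st2, st3, st5}.
States satisfying AF (r ∨ p): {st0, st2, st3, st5}.
States satisfying ¬p → q: {st0, st1, st2, st3, st4, st5}.
States satisfying AG (¬p → q): {st0, st1, st2, st3, st4, st5}.
States satisfying AF (r ∨ p) ∧ AG (¬p → q): {st0, st2, st3, st5}.

{st0, st2, st3, st5}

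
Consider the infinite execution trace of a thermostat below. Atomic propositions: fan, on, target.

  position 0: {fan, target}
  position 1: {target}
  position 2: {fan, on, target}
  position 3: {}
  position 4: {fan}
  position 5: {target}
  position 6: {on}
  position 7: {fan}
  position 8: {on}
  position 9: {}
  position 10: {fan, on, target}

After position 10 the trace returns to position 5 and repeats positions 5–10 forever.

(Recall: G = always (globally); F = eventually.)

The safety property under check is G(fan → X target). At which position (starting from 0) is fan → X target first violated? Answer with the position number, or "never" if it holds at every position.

Check fan → X target at each position in order: 0 ✓, 1 ✓.
At position 2 the labels are {fan, on, target} and the next position 3 has {}, so fan → X target is false there. This is the first violation.

2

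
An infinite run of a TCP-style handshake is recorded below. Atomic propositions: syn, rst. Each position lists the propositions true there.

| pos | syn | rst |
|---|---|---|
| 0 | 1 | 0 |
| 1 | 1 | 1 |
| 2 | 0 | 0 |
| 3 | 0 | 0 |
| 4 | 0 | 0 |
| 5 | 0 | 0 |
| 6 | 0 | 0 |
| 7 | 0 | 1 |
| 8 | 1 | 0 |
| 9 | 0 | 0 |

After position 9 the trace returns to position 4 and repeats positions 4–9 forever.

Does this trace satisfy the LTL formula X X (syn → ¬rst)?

The position after 0 is 1; X (syn → ¬rst) is true there.

Holds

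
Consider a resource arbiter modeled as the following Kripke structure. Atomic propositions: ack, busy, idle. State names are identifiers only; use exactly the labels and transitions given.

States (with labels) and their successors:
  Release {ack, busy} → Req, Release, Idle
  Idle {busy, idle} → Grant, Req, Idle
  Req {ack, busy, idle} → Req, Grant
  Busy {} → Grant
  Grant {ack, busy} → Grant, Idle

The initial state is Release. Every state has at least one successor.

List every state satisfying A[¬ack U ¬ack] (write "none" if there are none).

States satisfying ¬ack: {Idle, Busy}.
States satisfying A[¬ack U ¬ack]: {Idle, Busy}.

{Idle, Busy}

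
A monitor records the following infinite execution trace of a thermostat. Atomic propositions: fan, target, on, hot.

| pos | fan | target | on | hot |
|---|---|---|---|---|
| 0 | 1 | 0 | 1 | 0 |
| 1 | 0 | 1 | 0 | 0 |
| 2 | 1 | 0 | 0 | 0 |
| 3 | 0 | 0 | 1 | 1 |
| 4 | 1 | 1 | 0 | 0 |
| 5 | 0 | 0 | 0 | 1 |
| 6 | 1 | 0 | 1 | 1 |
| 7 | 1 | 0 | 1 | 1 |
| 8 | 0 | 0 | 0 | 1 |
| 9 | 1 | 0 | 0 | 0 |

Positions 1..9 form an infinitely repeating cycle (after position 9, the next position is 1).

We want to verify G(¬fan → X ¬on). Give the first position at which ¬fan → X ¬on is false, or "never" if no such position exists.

5

Check ¬fan → X ¬on at each position in order: 0 ✓, 1 ✓, 2 ✓, 3 ✓, 4 ✓.
At position 5 the labels are {hot} and the next position 6 has {fan, hot, on}, so ¬fan → X ¬on is false there. This is the first violation.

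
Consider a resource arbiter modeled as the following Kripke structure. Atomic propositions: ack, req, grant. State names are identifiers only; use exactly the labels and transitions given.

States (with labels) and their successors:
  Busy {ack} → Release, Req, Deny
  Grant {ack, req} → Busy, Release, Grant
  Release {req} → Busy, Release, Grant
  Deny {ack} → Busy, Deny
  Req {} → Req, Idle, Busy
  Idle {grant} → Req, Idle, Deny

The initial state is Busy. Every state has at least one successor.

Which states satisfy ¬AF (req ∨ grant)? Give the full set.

States satisfying req ∨ grant: {Grant, Release, Idle}.
States satisfying AF (req ∨ grant): {Grant, Release, Idle}.
States satisfying ¬AF (req ∨ grant): {Busy, Deny, Req}.

{Busy, Deny, Req}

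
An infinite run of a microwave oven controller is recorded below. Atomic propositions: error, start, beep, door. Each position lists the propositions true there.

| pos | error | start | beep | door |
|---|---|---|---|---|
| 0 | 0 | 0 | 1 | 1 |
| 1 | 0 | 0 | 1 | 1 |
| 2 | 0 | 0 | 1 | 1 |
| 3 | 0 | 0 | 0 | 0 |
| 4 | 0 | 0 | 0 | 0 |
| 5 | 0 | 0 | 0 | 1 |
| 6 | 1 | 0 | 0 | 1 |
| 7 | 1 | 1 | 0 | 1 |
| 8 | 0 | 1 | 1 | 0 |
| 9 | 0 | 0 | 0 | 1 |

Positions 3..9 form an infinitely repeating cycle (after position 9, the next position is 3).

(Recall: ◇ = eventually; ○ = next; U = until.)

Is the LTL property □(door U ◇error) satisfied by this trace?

Satisfied

door U ◇error holds at every position 0..9, and those are all positions ever visited, so □(door U ◇error) holds.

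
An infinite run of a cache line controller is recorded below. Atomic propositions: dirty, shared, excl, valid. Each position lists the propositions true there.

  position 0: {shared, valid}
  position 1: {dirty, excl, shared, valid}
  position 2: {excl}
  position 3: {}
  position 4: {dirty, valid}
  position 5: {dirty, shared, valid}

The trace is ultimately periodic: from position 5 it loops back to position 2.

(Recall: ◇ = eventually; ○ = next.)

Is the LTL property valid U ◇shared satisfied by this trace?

Walking from position 0: ◇shared first holds at position 0, and valid holds at every earlier position along the way, so valid U ◇shared holds.

Holds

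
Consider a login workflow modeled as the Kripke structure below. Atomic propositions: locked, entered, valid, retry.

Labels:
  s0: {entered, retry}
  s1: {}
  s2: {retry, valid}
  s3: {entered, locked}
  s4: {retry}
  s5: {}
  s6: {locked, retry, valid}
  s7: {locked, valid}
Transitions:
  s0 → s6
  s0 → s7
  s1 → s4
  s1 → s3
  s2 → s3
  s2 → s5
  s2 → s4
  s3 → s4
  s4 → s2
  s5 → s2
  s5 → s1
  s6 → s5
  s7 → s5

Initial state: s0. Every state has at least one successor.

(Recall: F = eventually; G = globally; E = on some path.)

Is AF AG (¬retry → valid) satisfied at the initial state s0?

States satisfying AG (¬retry → valid): ∅.
States satisfying AF AG (¬retry → valid): ∅.
There is a path from s0 along which AG (¬retry → valid) never holds.
s0 ∉ Sat(AF AG (¬retry → valid)).

No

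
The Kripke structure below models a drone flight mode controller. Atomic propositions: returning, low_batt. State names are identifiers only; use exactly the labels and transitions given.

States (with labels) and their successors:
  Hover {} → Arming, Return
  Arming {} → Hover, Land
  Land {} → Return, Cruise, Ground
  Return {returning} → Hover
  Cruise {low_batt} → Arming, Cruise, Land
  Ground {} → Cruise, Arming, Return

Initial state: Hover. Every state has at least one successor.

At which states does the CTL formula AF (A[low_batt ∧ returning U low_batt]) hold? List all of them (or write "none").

{Cruise}

States satisfying A[low_batt ∧ returning U low_batt]: {Cruise}.
States satisfying AF (A[low_batt ∧ returning U low_batt]): {Cruise}.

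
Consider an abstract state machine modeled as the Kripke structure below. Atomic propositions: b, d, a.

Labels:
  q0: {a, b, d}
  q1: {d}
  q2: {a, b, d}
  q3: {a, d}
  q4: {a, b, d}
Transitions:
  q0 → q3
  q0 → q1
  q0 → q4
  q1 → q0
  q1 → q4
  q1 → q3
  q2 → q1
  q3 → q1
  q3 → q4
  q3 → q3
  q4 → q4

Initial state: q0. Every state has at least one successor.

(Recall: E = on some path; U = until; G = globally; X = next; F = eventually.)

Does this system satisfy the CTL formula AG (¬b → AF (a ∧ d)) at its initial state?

States satisfying ¬b → AF (a ∧ d): {q0, q1, q2, q3, q4}.
States satisfying AG (¬b → AF (a ∧ d)): {q0, q1, q2, q3, q4}.
Every state reachable from q0 satisfies ¬b → AF (a ∧ d).
q0 ∈ Sat(AG (¬b → AF (a ∧ d))).

Yes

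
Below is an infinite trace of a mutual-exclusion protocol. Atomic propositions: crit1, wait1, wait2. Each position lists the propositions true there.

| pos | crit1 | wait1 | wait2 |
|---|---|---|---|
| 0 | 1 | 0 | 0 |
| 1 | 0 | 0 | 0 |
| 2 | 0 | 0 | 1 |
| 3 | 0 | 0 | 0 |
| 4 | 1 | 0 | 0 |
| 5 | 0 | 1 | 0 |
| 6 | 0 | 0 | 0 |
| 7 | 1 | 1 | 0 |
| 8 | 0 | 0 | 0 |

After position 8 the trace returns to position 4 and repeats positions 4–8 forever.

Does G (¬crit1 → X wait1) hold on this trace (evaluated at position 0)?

¬crit1 → X wait1 must hold at every position from 0 onward. It fails at position 1, so G (¬crit1 → X wait1) is false.
Positions where ¬crit1 holds: 1, 2, 3, 5, 6, 8.
Check X wait1 at each: 1→fails, 2→fails, 3→fails, 5→fails, 6→ok, 8→fails.

Does not hold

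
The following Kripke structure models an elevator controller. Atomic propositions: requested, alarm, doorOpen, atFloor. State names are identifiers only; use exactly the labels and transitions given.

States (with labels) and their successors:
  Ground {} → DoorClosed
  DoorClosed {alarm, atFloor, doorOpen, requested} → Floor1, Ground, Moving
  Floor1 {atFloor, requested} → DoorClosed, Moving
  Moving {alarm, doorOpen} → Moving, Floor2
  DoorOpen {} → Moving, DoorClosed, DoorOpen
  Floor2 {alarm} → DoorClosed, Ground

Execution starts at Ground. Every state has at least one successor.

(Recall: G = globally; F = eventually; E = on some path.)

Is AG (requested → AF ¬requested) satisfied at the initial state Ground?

Violated

States satisfying requested → AF ¬requested: {Ground, Moving, DoorOpen, Floor2}.
States satisfying AG (requested → AF ¬requested): ∅.
DoorClosed is reachable from Ground and violates requested → AF ¬requested, so AG fails at Ground.
Ground ∉ Sat(AG (requested → AF ¬requested)).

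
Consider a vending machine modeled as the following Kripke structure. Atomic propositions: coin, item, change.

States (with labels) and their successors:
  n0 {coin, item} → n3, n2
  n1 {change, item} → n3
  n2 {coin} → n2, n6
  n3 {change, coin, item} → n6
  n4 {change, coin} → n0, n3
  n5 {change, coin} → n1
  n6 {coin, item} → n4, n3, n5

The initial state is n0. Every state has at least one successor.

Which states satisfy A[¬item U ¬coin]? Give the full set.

States satisfying ¬item: {n2, n4, n5}.
States satisfying ¬coin: {n1}.
States satisfying A[¬item U ¬coin]: {n1, n5}.

{n1, n5}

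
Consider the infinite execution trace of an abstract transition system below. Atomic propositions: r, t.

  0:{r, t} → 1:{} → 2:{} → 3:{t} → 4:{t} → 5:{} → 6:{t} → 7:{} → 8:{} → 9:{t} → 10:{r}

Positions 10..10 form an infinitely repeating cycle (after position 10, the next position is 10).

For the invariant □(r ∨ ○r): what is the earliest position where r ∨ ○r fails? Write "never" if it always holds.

1

Check r ∨ ○r at each position in order: 0 ✓.
At position 1 the labels are {} and the next position 2 has {}, so r ∨ ○r is false there. This is the first violation.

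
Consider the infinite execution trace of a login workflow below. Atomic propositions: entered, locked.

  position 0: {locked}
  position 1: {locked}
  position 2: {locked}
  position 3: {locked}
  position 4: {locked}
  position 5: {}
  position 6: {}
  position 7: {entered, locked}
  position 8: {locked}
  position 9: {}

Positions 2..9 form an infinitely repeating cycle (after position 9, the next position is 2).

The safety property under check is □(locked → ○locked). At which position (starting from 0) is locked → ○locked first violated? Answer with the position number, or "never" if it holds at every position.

Check locked → ○locked at each position in order: 0 ✓, 1 ✓, 2 ✓, 3 ✓.
At position 4 the labels are {locked} and the next position 5 has {}, so locked → ○locked is false there. This is the first violation.

4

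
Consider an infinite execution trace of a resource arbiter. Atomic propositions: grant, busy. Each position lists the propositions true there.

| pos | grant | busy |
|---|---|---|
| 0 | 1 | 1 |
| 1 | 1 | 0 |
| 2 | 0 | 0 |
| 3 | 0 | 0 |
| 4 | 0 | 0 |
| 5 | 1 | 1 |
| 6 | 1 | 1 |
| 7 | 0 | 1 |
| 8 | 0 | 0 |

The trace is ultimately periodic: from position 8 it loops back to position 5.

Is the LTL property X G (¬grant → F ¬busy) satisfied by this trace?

The position after 0 is 1; G (¬grant → F ¬busy) is true there.

Satisfied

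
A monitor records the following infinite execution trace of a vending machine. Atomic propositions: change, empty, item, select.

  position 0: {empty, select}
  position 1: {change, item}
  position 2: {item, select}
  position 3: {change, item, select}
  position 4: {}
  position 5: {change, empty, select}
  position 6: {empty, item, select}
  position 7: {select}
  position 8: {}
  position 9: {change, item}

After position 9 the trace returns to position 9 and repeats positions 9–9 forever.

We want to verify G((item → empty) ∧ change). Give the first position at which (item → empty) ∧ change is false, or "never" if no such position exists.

0

At position 0 the labels are {empty, select}, so (item → empty) ∧ change is false there. This is the first violation.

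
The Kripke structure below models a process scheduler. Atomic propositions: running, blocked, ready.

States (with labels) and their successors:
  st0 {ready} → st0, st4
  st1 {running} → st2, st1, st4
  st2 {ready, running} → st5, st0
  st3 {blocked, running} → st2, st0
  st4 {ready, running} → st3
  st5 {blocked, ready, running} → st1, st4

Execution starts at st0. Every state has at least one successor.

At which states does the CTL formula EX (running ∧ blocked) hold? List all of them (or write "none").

States satisfying running ∧ blocked: {st3, st5}.
States satisfying EX (running ∧ blocked): {st2, st4}.

{st2, st4}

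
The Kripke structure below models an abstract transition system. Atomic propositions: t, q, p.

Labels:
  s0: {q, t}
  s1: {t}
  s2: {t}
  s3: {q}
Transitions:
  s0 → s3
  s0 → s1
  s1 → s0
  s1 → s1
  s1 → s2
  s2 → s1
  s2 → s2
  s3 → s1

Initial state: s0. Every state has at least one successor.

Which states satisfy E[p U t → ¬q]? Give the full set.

{s1, s2, s3}

States satisfying p: ∅.
States satisfying t → ¬q: {s1, s2, s3}.
States satisfying E[p U t → ¬q]: {s1, s2, s3}.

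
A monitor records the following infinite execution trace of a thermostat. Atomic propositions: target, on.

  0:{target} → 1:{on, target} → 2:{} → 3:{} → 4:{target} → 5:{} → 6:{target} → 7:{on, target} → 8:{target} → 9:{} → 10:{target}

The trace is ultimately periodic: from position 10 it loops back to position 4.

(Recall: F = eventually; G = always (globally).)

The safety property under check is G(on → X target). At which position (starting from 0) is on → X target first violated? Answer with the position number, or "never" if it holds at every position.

Check on → X target at each position in order: 0 ✓.
At position 1 the labels are {on, target} and the next position 2 has {}, so on → X target is false there. This is the first violation.

1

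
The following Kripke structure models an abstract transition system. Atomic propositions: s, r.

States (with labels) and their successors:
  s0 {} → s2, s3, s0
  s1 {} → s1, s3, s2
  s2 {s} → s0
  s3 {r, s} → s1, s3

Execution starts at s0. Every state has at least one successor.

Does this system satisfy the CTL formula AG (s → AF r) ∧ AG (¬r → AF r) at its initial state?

States satisfying s → AF r: {s0, s1, s3}.
States satisfying AG (s → AF r): ∅.
States satisfying ¬r → AF r: {s3}.
States satisfying AG (¬r → AF r): ∅.
States satisfying AG (s → AF r) ∧ AG (¬r → AF r): ∅.
s0 ∉ Sat(AG (s → AF r) ∧ AG (¬r → AF r)).

Does not hold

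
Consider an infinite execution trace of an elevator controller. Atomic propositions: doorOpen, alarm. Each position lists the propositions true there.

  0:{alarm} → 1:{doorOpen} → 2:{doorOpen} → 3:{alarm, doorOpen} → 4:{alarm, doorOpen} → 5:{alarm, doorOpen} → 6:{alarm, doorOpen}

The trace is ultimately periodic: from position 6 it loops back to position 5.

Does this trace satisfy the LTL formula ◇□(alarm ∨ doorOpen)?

Satisfied

□(alarm ∨ doorOpen) holds at position 0, which is reachable from 0, so ◇□(alarm ∨ doorOpen) holds.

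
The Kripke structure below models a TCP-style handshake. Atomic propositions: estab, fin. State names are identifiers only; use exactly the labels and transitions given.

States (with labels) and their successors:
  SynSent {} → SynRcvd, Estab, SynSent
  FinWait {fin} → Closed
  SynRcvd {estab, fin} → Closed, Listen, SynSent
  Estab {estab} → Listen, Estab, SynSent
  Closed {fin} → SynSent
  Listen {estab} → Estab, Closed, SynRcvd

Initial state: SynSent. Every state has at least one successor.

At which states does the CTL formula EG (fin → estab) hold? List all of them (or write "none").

{SynSent, SynRcvd, Estab, Listen}

States satisfying fin → estab: {SynSent, SynRcvd, Estab, Listen}.
States satisfying EG (fin → estab): {SynSent, SynRcvd, Estab, Listen}.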